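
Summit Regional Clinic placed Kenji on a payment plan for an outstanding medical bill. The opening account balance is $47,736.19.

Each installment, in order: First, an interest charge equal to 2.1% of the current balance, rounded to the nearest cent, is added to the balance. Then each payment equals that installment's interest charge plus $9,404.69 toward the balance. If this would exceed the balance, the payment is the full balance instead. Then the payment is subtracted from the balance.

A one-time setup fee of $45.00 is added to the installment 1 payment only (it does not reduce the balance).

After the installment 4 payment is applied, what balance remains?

Installment 1: opening $47,736.19; interest $1,002.46 → $48,738.65; payment $10,407.15 (+ $45.00 fee); balance $38,331.50
Installment 2: opening $38,331.50; interest $804.96 → $39,136.46; payment $10,209.65; balance $28,926.81
Installment 3: opening $28,926.81; interest $607.46 → $29,534.27; payment $10,012.15; balance $19,522.12
Installment 4: opening $19,522.12; interest $409.96 → $19,932.08; payment $9,814.65; balance $10,117.43

$10,117.43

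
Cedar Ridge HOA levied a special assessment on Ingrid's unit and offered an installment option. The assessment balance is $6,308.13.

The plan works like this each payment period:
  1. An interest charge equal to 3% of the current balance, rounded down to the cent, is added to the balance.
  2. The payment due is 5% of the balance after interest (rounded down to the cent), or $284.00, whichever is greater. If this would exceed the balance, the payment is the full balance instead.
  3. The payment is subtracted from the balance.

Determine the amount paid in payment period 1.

# | Opening | Interest | Payment | End bal
1 | $6,308.13 | $189.24 | $324.86 | $6,172.51

$324.86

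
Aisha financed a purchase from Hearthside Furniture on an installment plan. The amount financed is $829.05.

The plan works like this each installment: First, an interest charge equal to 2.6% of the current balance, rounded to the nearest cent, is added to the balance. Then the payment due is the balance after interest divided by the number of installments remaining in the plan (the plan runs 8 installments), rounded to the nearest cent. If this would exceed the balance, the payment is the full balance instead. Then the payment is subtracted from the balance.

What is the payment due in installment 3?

Installment 1: $829.05 +$21.56 interest = $850.61; pay $106.33 → $744.28
Installment 2: $744.28 +$19.35 interest = $763.63; pay $109.09 → $654.54
Installment 3: $654.54 +$17.02 interest = $671.56; pay $111.93 → $559.63

$111.93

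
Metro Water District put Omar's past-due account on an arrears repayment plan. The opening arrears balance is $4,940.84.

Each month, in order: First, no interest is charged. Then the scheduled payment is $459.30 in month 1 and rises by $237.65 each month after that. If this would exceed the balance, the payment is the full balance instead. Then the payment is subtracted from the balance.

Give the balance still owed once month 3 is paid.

Month 1: $4,940.84 − $459.30 → $4,481.54
Month 2: $4,481.54 − $696.95 → $3,784.59
Month 3: $3,784.59 − $934.60 → $2,849.99

$2,849.99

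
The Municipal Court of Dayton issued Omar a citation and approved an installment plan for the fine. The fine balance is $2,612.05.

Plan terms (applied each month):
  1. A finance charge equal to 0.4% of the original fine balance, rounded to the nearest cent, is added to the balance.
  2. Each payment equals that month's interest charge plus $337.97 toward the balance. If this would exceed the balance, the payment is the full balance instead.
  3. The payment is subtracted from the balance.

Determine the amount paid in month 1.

Month 1: opening $2,612.05; interest $10.45 → $2,622.50; payment $348.42; balance $2,274.08

$348.42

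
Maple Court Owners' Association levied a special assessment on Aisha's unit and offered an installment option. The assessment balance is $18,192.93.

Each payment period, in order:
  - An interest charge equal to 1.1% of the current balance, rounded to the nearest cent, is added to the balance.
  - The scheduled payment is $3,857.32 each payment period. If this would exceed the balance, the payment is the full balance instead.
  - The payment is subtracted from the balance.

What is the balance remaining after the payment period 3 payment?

$7,100.20

Payment period 1: $18,192.93 +$200.12 interest = $18,393.05; pay $3,857.32 → $14,535.73
Payment period 2: $14,535.73 +$159.89 interest = $14,695.62; pay $3,857.32 → $10,838.30
Payment period 3: $10,838.30 +$119.22 interest = $10,957.52; pay $3,857.32 → $7,100.20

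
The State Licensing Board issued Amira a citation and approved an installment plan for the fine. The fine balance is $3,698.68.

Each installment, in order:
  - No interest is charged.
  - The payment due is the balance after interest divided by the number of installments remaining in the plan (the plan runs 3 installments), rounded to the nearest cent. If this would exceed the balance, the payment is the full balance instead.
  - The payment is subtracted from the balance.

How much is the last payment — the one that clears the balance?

Installment 1: $3,698.68 − $1,232.89 → $2,465.79
Installment 2: $2,465.79 − $1,232.90 → $1,232.89
Installment 3: $1,232.89 − $1,232.89 → $0.00

$1,232.89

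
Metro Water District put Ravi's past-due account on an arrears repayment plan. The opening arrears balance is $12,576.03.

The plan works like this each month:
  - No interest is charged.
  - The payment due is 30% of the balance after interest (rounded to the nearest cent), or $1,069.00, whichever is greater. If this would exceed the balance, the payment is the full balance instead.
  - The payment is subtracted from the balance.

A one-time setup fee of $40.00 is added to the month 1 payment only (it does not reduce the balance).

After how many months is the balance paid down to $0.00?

Month 1: $12,576.03 − $3,772.81 (+ $40.00 fee) → $8,803.22
Month 2: $8,803.22 − $2,640.97 → $6,162.25
Month 3: $6,162.25 − $1,848.68 → $4,313.57
Month 4: $4,313.57 − $1,294.07 → $3,019.50
Month 5: $3,019.50 − $1,069.00 → $1,950.50
Month 6: $1,950.50 − $1,069.00 → $881.50
Month 7: $881.50 − $881.50 → $0.00
Balance reaches $0.00 in month 7.

7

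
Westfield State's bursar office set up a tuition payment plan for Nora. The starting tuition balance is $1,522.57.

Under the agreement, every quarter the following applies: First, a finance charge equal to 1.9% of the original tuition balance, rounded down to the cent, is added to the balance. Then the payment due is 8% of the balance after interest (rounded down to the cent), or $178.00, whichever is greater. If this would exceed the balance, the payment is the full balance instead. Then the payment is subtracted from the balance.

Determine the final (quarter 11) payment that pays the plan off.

$60.69

Quarter 1: $1,522.57 +$28.92 interest = $1,551.49; pay $178.00 → $1,373.49
Quarter 2: $1,373.49 +$28.92 interest = $1,402.41; pay $178.00 → $1,224.41
Quarter 3: $1,224.41 +$28.92 interest = $1,253.33; pay $178.00 → $1,075.33
Quarter 4: $1,075.33 +$28.92 interest = $1,104.25; pay $178.00 → $926.25
Quarter 5: $926.25 +$28.92 interest = $955.17; pay $178.00 → $777.17
Quarter 6: $777.17 +$28.92 interest = $806.09; pay $178.00 → $628.09
Quarter 7: $628.09 +$28.92 interest = $657.01; pay $178.00 → $479.01
Quarter 8: $479.01 +$28.92 interest = $507.93; pay $178.00 → $329.93
Quarter 9: $329.93 +$28.92 interest = $358.85; pay $178.00 → $180.85
Quarter 10: $180.85 +$28.92 interest = $209.77; pay $178.00 → $31.77
Quarter 11: $31.77 +$28.92 interest = $60.69; pay $60.69 → $0.00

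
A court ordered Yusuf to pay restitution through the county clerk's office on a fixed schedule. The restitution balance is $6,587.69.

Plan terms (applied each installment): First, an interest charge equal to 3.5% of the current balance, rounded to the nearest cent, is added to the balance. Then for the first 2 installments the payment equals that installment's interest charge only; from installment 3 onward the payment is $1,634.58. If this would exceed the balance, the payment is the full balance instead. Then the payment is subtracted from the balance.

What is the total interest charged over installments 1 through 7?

# | Opening | Interest | Payment | End bal
1 | $6,587.69 | $230.57 | $230.57 | $6,587.69
2 | $6,587.69 | $230.57 | $230.57 | $6,587.69
3 | $6,587.69 | $230.57 | $1,634.58 | $5,183.68
4 | $5,183.68 | $181.43 | $1,634.58 | $3,730.53
5 | $3,730.53 | $130.57 | $1,634.58 | $2,226.52
6 | $2,226.52 | $77.93 | $1,634.58 | $669.87
7 | $669.87 | $23.45 | $693.32 | $0.00
Total interest: $230.57 + $230.57 + $230.57 + $181.43 + $130.57 + $77.93 + $23.45 = $1,105.09

$1,105.09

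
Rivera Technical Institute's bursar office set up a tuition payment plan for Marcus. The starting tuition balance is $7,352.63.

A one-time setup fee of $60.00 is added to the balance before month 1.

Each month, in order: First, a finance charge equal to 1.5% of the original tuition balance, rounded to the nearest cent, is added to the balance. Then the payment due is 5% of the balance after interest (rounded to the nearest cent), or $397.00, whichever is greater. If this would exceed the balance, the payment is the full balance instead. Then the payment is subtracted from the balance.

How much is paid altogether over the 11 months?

$4,367.00

Month 1: opening $7,412.63; interest $110.29 → $7,522.92; payment $397.00; balance $7,125.92
Month 2: opening $7,125.92; interest $110.29 → $7,236.21; payment $397.00; balance $6,839.21
Month 3: opening $6,839.21; interest $110.29 → $6,949.50; payment $397.00; balance $6,552.50
Month 4: opening $6,552.50; interest $110.29 → $6,662.79; payment $397.00; balance $6,265.79
Month 5: opening $6,265.79; interest $110.29 → $6,376.08; payment $397.00; balance $5,979.08
Month 6: opening $5,979.08; interest $110.29 → $6,089.37; payment $397.00; balance $5,692.37
Month 7: opening $5,692.37; interest $110.29 → $5,802.66; payment $397.00; balance $5,405.66
Month 8: opening $5,405.66; interest $110.29 → $5,515.95; payment $397.00; balance $5,118.95
Month 9: opening $5,118.95; interest $110.29 → $5,229.24; payment $397.00; balance $4,832.24
Month 10: opening $4,832.24; interest $110.29 → $4,942.53; payment $397.00; balance $4,545.53
Month 11: opening $4,545.53; interest $110.29 → $4,655.82; payment $397.00; balance $4,258.82
Total paid: $4,367.00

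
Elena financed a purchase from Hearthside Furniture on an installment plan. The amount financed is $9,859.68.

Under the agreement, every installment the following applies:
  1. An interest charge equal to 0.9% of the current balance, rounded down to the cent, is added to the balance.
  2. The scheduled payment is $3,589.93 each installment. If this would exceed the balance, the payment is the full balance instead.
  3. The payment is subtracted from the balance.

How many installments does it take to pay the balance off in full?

Installment 1: opening $9,859.68; interest $88.73 → $9,948.41; payment $3,589.93; balance $6,358.48
Installment 2: opening $6,358.48; interest $57.22 → $6,415.70; payment $3,589.93; balance $2,825.77
Installment 3: opening $2,825.77; interest $25.43 → $2,851.20; payment $2,851.20; balance $0.00
Balance reaches $0.00 in installment 3.

3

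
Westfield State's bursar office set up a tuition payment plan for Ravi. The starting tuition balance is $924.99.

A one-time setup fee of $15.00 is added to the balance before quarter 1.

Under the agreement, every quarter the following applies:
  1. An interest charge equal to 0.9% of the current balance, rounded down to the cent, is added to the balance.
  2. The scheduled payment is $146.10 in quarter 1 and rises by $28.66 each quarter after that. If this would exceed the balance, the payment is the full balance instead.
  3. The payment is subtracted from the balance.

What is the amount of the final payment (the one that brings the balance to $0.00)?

Quarter 1: opening $939.99; interest $8.45 → $948.44; payment $146.10; balance $802.34
Quarter 2: opening $802.34; interest $7.22 → $809.56; payment $174.76; balance $634.80
Quarter 3: opening $634.80; interest $5.71 → $640.51; payment $203.42; balance $437.09
Quarter 4: opening $437.09; interest $3.93 → $441.02; payment $232.08; balance $208.94
Quarter 5: opening $208.94; interest $1.88 → $210.82; payment $210.82; balance $0.00

$210.82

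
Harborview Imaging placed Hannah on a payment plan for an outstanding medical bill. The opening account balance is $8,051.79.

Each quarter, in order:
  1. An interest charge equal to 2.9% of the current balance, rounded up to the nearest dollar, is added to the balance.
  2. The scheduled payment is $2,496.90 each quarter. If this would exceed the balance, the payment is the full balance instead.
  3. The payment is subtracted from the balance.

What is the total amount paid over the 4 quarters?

Quarter 1: $8,051.79 +$234.00 interest = $8,285.79; pay $2,496.90 → $5,788.89
Quarter 2: $5,788.89 +$168.00 interest = $5,956.89; pay $2,496.90 → $3,459.99
Quarter 3: $3,459.99 +$101.00 interest = $3,560.99; pay $2,496.90 → $1,064.09
Quarter 4: $1,064.09 +$31.00 interest = $1,095.09; pay $1,095.09 → $0.00
Total paid: $8,585.79

$8,585.79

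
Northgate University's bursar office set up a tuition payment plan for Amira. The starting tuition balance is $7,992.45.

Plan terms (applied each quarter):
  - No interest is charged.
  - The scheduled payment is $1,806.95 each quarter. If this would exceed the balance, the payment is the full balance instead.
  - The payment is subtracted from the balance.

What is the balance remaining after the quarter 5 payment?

$0.00

# | Opening | Payment | End bal
1 | $7,992.45 | $1,806.95 | $6,185.50
2 | $6,185.50 | $1,806.95 | $4,378.55
3 | $4,378.55 | $1,806.95 | $2,571.60
4 | $2,571.60 | $1,806.95 | $764.65
5 | $764.65 | $764.65 | $0.00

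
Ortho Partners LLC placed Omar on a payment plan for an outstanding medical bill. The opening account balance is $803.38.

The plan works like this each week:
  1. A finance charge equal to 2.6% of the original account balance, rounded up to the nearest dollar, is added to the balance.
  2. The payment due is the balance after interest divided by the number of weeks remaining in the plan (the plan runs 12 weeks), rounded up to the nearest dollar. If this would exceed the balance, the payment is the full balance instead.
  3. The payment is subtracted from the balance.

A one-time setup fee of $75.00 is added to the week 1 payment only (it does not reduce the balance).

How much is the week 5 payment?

$78.00

Week 1: $803.38 +$21.00 interest = $824.38; pay $69.00 (+ $75.00 fee) → $755.38
Week 2: $755.38 +$21.00 interest = $776.38; pay $71.00 → $705.38
Week 3: $705.38 +$21.00 interest = $726.38; pay $73.00 → $653.38
Week 4: $653.38 +$21.00 interest = $674.38; pay $75.00 → $599.38
Week 5: $599.38 +$21.00 interest = $620.38; pay $78.00 → $542.38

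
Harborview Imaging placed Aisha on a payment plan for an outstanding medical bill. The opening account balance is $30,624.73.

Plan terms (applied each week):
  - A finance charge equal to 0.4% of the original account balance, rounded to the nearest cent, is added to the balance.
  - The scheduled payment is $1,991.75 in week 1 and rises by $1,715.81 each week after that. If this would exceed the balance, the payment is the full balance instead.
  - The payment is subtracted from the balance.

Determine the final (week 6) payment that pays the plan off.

$4,242.88

Week 1: $30,624.73 +$122.50 interest = $30,747.23; pay $1,991.75 → $28,755.48
Week 2: $28,755.48 +$122.50 interest = $28,877.98; pay $3,707.56 → $25,170.42
Week 3: $25,170.42 +$122.50 interest = $25,292.92; pay $5,423.37 → $19,869.55
Week 4: $19,869.55 +$122.50 interest = $19,992.05; pay $7,139.18 → $12,852.87
Week 5: $12,852.87 +$122.50 interest = $12,975.37; pay $8,854.99 → $4,120.38
Week 6: $4,120.38 +$122.50 interest = $4,242.88; pay $4,242.88 → $0.00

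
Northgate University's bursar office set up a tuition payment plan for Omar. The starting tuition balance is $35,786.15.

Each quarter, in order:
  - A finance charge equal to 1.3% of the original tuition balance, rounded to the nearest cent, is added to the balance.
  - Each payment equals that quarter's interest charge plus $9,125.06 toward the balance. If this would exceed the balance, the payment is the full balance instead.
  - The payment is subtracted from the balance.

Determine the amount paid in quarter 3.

$9,590.28

Quarter 1: $35,786.15 +$465.22 interest = $36,251.37; pay $9,590.28 → $26,661.09
Quarter 2: $26,661.09 +$465.22 interest = $27,126.31; pay $9,590.28 → $17,536.03
Quarter 3: $17,536.03 +$465.22 interest = $18,001.25; pay $9,590.28 → $8,410.97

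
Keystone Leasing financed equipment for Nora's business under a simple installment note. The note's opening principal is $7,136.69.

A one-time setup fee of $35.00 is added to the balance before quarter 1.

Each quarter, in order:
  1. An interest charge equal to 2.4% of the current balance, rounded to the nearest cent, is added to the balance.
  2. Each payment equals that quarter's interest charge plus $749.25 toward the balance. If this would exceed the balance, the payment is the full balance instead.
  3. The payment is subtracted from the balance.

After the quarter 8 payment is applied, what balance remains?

# | Opening | Interest | Payment | End bal
1 | $7,171.69 | $172.12 | $921.37 | $6,422.44
2 | $6,422.44 | $154.14 | $903.39 | $5,673.19
3 | $5,673.19 | $136.16 | $885.41 | $4,923.94
4 | $4,923.94 | $118.17 | $867.42 | $4,174.69
5 | $4,174.69 | $100.19 | $849.44 | $3,425.44
6 | $3,425.44 | $82.21 | $831.46 | $2,676.19
7 | $2,676.19 | $64.23 | $813.48 | $1,926.94
8 | $1,926.94 | $46.25 | $795.50 | $1,177.69

$1,177.69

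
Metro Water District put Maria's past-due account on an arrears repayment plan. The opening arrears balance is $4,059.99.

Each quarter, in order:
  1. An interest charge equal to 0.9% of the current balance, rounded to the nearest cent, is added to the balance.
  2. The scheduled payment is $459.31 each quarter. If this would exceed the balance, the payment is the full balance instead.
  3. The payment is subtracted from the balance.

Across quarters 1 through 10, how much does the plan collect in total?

$4,249.99

Quarter 1: opening $4,059.99; interest $36.54 → $4,096.53; payment $459.31; balance $3,637.22
Quarter 2: opening $3,637.22; interest $32.73 → $3,669.95; payment $459.31; balance $3,210.64
Quarter 3: opening $3,210.64; interest $28.90 → $3,239.54; payment $459.31; balance $2,780.23
Quarter 4: opening $2,780.23; interest $25.02 → $2,805.25; payment $459.31; balance $2,345.94
Quarter 5: opening $2,345.94; interest $21.11 → $2,367.05; payment $459.31; balance $1,907.74
Quarter 6: opening $1,907.74; interest $17.17 → $1,924.91; payment $459.31; balance $1,465.60
Quarter 7: opening $1,465.60; interest $13.19 → $1,478.79; payment $459.31; balance $1,019.48
Quarter 8: opening $1,019.48; interest $9.18 → $1,028.66; payment $459.31; balance $569.35
Quarter 9: opening $569.35; interest $5.12 → $574.47; payment $459.31; balance $115.16
Quarter 10: opening $115.16; interest $1.04 → $116.20; payment $116.20; balance $0.00
Total paid: $4,249.99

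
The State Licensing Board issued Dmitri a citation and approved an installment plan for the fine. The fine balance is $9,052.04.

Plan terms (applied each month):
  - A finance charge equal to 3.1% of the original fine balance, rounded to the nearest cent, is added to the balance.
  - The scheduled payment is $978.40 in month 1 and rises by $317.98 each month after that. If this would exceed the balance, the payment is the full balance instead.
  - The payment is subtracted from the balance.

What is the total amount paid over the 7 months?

$11,016.31

Month 1: opening $9,052.04; interest $280.61 → $9,332.65; payment $978.40; balance $8,354.25
Month 2: opening $8,354.25; interest $280.61 → $8,634.86; payment $1,296.38; balance $7,338.48
Month 3: opening $7,338.48; interest $280.61 → $7,619.09; payment $1,614.36; balance $6,004.73
Month 4: opening $6,004.73; interest $280.61 → $6,285.34; payment $1,932.34; balance $4,353.00
Month 5: opening $4,353.00; interest $280.61 → $4,633.61; payment $2,250.32; balance $2,383.29
Month 6: opening $2,383.29; interest $280.61 → $2,663.90; payment $2,568.30; balance $95.60
Month 7: opening $95.60; interest $280.61 → $376.21; payment $376.21; balance $0.00
Total paid: $11,016.31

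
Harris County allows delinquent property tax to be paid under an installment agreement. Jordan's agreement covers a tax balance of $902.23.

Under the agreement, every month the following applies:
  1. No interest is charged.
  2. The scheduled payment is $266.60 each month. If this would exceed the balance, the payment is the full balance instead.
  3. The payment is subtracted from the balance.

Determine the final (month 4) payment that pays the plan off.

# | Opening | Payment | End bal
1 | $902.23 | $266.60 | $635.63
2 | $635.63 | $266.60 | $369.03
3 | $369.03 | $266.60 | $102.43
4 | $102.43 | $102.43 | $0.00

$102.43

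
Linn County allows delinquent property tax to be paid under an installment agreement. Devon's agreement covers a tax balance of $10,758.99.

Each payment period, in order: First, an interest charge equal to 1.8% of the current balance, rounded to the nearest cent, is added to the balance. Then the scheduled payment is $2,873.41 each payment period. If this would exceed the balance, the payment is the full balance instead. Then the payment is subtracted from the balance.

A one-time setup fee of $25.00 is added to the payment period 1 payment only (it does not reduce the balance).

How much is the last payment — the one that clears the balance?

$2,620.51

Payment period 1: opening $10,758.99; interest $193.66 → $10,952.65; payment $2,873.41 (+ $25.00 fee); balance $8,079.24
Payment period 2: opening $8,079.24; interest $145.43 → $8,224.67; payment $2,873.41; balance $5,351.26
Payment period 3: opening $5,351.26; interest $96.32 → $5,447.58; payment $2,873.41; balance $2,574.17
Payment period 4: opening $2,574.17; interest $46.34 → $2,620.51; payment $2,620.51; balance $0.00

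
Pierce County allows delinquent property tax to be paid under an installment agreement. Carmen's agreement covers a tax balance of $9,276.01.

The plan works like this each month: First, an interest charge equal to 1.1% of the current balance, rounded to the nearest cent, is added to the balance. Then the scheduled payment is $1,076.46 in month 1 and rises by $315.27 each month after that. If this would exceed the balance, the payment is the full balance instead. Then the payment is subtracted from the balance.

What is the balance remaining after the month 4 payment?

$3,408.00

Month 1: opening $9,276.01; interest $102.04 → $9,378.05; payment $1,076.46; balance $8,301.59
Month 2: opening $8,301.59; interest $91.32 → $8,392.91; payment $1,391.73; balance $7,001.18
Month 3: opening $7,001.18; interest $77.01 → $7,078.19; payment $1,707.00; balance $5,371.19
Month 4: opening $5,371.19; interest $59.08 → $5,430.27; payment $2,022.27; balance $3,408.00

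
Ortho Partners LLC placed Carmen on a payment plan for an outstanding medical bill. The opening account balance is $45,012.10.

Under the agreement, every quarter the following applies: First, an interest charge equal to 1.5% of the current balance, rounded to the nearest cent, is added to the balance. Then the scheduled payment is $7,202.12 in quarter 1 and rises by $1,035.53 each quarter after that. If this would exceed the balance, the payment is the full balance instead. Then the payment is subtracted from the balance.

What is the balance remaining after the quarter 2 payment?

Quarter 1: opening $45,012.10; interest $675.18 → $45,687.28; payment $7,202.12; balance $38,485.16
Quarter 2: opening $38,485.16; interest $577.28 → $39,062.44; payment $8,237.65; balance $30,824.79

$30,824.79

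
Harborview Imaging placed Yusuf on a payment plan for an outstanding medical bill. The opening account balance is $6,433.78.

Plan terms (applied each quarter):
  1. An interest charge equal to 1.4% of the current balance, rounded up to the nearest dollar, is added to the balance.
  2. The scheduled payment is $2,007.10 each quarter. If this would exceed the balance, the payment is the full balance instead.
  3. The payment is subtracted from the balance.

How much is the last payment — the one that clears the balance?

$613.48

Quarter 1: opening $6,433.78; interest $91.00 → $6,524.78; payment $2,007.10; balance $4,517.68
Quarter 2: opening $4,517.68; interest $64.00 → $4,581.68; payment $2,007.10; balance $2,574.58
Quarter 3: opening $2,574.58; interest $37.00 → $2,611.58; payment $2,007.10; balance $604.48
Quarter 4: opening $604.48; interest $9.00 → $613.48; payment $613.48; balance $0.00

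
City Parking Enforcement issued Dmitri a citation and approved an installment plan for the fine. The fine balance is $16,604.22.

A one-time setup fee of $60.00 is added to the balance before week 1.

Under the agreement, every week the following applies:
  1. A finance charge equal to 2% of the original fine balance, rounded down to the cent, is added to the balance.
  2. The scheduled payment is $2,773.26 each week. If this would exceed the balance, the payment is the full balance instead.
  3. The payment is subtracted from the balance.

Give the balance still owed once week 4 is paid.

# | Opening | Interest | Payment | End bal
1 | $16,664.22 | $332.08 | $2,773.26 | $14,223.04
2 | $14,223.04 | $332.08 | $2,773.26 | $11,781.86
3 | $11,781.86 | $332.08 | $2,773.26 | $9,340.68
4 | $9,340.68 | $332.08 | $2,773.26 | $6,899.50

$6,899.50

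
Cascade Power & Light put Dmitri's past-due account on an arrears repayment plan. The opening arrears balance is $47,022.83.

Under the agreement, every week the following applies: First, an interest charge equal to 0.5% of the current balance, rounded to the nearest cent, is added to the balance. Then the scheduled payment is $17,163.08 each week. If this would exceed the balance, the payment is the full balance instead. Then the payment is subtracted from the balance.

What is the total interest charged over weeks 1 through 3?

Week 1: opening $47,022.83; interest $235.11 → $47,257.94; payment $17,163.08; balance $30,094.86
Week 2: opening $30,094.86; interest $150.47 → $30,245.33; payment $17,163.08; balance $13,082.25
Week 3: opening $13,082.25; interest $65.41 → $13,147.66; payment $13,147.66; balance $0.00
Total interest: $235.11 + $150.47 + $65.41 = $450.99

$450.99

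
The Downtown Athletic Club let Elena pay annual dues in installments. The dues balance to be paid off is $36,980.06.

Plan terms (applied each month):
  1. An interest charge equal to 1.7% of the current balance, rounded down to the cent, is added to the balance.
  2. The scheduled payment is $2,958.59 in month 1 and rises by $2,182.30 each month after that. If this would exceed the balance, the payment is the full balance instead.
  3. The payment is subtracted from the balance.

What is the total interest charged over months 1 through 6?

$2,412.67

Month 1: $36,980.06 +$628.66 interest = $37,608.72; pay $2,958.59 → $34,650.13
Month 2: $34,650.13 +$589.05 interest = $35,239.18; pay $5,140.89 → $30,098.29
Month 3: $30,098.29 +$511.67 interest = $30,609.96; pay $7,323.19 → $23,286.77
Month 4: $23,286.77 +$395.87 interest = $23,682.64; pay $9,505.49 → $14,177.15
Month 5: $14,177.15 +$241.01 interest = $14,418.16; pay $11,687.79 → $2,730.37
Month 6: $2,730.37 +$46.41 interest = $2,776.78; pay $2,776.78 → $0.00
Total interest: $628.66 + $589.05 + $511.67 + $395.87 + $241.01 + $46.41 = $2,412.67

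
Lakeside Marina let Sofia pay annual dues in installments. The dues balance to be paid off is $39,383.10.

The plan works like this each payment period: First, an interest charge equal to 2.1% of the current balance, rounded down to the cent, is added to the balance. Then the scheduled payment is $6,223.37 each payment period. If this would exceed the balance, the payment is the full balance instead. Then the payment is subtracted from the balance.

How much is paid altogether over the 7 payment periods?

# | Opening | Interest | Payment | End bal
1 | $39,383.10 | $827.04 | $6,223.37 | $33,986.77
2 | $33,986.77 | $713.72 | $6,223.37 | $28,477.12
3 | $28,477.12 | $598.01 | $6,223.37 | $22,851.76
4 | $22,851.76 | $479.88 | $6,223.37 | $17,108.27
5 | $17,108.27 | $359.27 | $6,223.37 | $11,244.17
6 | $11,244.17 | $236.12 | $6,223.37 | $5,256.92
7 | $5,256.92 | $110.39 | $5,367.31 | $0.00
Total paid: $42,707.53

$42,707.53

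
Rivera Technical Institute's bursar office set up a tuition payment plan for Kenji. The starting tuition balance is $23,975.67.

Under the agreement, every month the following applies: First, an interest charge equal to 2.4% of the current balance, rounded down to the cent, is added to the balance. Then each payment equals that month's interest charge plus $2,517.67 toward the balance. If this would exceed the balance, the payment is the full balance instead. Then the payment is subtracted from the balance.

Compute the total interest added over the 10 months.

Month 1: $23,975.67 +$575.41 interest = $24,551.08; pay $3,093.08 → $21,458.00
Month 2: $21,458.00 +$514.99 interest = $21,972.99; pay $3,032.66 → $18,940.33
Month 3: $18,940.33 +$454.56 interest = $19,394.89; pay $2,972.23 → $16,422.66
Month 4: $16,422.66 +$394.14 interest = $16,816.80; pay $2,911.81 → $13,904.99
Month 5: $13,904.99 +$333.71 interest = $14,238.70; pay $2,851.38 → $11,387.32
Month 6: $11,387.32 +$273.29 interest = $11,660.61; pay $2,790.96 → $8,869.65
Month 7: $8,869.65 +$212.87 interest = $9,082.52; pay $2,730.54 → $6,351.98
Month 8: $6,351.98 +$152.44 interest = $6,504.42; pay $2,670.11 → $3,834.31
Month 9: $3,834.31 +$92.02 interest = $3,926.33; pay $2,609.69 → $1,316.64
Month 10: $1,316.64 +$31.59 interest = $1,348.23; pay $1,348.23 → $0.00
Total interest: $575.41 + $514.99 + $454.56 + $394.14 + $333.71 + $273.29 + $212.87 + $152.44 + $92.02 + $31.59 = $3,035.02

$3,035.02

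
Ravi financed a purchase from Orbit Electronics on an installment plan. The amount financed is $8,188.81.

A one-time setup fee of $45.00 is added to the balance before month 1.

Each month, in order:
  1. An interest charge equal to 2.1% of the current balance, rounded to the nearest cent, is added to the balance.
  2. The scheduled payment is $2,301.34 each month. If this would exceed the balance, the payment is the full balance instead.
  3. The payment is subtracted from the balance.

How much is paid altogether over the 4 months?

$8,653.49

Month 1: $8,233.81 +$172.91 interest = $8,406.72; pay $2,301.34 → $6,105.38
Month 2: $6,105.38 +$128.21 interest = $6,233.59; pay $2,301.34 → $3,932.25
Month 3: $3,932.25 +$82.58 interest = $4,014.83; pay $2,301.34 → $1,713.49
Month 4: $1,713.49 +$35.98 interest = $1,749.47; pay $1,749.47 → $0.00
Total paid: $8,653.49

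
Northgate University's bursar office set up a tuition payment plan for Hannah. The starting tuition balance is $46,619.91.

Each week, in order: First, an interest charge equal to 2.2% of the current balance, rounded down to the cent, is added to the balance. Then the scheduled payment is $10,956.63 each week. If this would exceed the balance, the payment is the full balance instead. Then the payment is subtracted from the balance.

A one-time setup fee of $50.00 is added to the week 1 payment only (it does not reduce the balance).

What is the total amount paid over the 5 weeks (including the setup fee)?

Week 1: opening $46,619.91; interest $1,025.63 → $47,645.54; payment $10,956.63 (+ $50.00 fee); balance $36,688.91
Week 2: opening $36,688.91; interest $807.15 → $37,496.06; payment $10,956.63; balance $26,539.43
Week 3: opening $26,539.43; interest $583.86 → $27,123.29; payment $10,956.63; balance $16,166.66
Week 4: opening $16,166.66; interest $355.66 → $16,522.32; payment $10,956.63; balance $5,565.69
Week 5: opening $5,565.69; interest $122.44 → $5,688.13; payment $5,688.13; balance $0.00
Total paid: $49,564.65

$49,564.65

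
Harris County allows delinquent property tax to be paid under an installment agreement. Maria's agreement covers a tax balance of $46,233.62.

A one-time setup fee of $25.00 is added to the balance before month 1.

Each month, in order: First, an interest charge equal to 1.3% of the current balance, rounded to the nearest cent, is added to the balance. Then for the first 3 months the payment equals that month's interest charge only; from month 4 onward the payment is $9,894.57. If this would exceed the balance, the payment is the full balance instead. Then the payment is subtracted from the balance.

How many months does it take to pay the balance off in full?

# | Opening | Interest | Payment | End bal
1 | $46,258.62 | $601.36 | $601.36 | $46,258.62
2 | $46,258.62 | $601.36 | $601.36 | $46,258.62
3 | $46,258.62 | $601.36 | $601.36 | $46,258.62
4 | $46,258.62 | $601.36 | $9,894.57 | $36,965.41
5 | $36,965.41 | $480.55 | $9,894.57 | $27,551.39
6 | $27,551.39 | $358.17 | $9,894.57 | $18,014.99
7 | $18,014.99 | $234.19 | $9,894.57 | $8,354.61
8 | $8,354.61 | $108.61 | $8,463.22 | $0.00
Balance reaches $0.00 in month 8.

8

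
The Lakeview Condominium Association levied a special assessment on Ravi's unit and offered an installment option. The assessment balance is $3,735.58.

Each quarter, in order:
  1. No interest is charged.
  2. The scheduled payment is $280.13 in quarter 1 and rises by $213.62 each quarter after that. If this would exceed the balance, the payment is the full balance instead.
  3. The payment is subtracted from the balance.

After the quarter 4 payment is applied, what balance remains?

$1,333.34

Quarter 1: $3,735.58 − $280.13 → $3,455.45
Quarter 2: $3,455.45 − $493.75 → $2,961.70
Quarter 3: $2,961.70 − $707.37 → $2,254.33
Quarter 4: $2,254.33 − $920.99 → $1,333.34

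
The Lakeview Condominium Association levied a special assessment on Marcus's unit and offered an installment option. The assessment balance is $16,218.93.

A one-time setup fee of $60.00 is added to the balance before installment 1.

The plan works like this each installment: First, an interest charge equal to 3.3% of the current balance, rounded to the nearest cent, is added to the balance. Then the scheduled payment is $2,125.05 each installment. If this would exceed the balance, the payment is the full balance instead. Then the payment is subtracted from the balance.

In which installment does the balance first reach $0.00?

Installment 1: opening $16,278.93; interest $537.20 → $16,816.13; payment $2,125.05; balance $14,691.08
Installment 2: opening $14,691.08; interest $484.81 → $15,175.89; payment $2,125.05; balance $13,050.84
Installment 3: opening $13,050.84; interest $430.68 → $13,481.52; payment $2,125.05; balance $11,356.47
Installment 4: opening $11,356.47; interest $374.76 → $11,731.23; payment $2,125.05; balance $9,606.18
Installment 5: opening $9,606.18; interest $317.00 → $9,923.18; payment $2,125.05; balance $7,798.13
Installment 6: opening $7,798.13; interest $257.34 → $8,055.47; payment $2,125.05; balance $5,930.42
Installment 7: opening $5,930.42; interest $195.70 → $6,126.12; payment $2,125.05; balance $4,001.07
Installment 8: opening $4,001.07; interest $132.04 → $4,133.11; payment $2,125.05; balance $2,008.06
Installment 9: opening $2,008.06; interest $66.27 → $2,074.33; payment $2,074.33; balance $0.00
Balance reaches $0.00 in installment 9.

9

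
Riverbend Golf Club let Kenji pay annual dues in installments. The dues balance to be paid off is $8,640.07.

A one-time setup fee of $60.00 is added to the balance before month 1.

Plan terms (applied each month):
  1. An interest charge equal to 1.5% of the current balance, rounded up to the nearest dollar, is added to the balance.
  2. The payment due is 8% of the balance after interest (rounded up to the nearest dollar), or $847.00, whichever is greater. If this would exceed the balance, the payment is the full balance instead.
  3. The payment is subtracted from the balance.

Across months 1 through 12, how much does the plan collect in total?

$9,525.07

Month 1: opening $8,700.07; interest $131.00 → $8,831.07; payment $847.00; balance $7,984.07
Month 2: opening $7,984.07; interest $120.00 → $8,104.07; payment $847.00; balance $7,257.07
Month 3: opening $7,257.07; interest $109.00 → $7,366.07; payment $847.00; balance $6,519.07
Month 4: opening $6,519.07; interest $98.00 → $6,617.07; payment $847.00; balance $5,770.07
Month 5: opening $5,770.07; interest $87.00 → $5,857.07; payment $847.00; balance $5,010.07
Month 6: opening $5,010.07; interest $76.00 → $5,086.07; payment $847.00; balance $4,239.07
Month 7: opening $4,239.07; interest $64.00 → $4,303.07; payment $847.00; balance $3,456.07
Month 8: opening $3,456.07; interest $52.00 → $3,508.07; payment $847.00; balance $2,661.07
Month 9: opening $2,661.07; interest $40.00 → $2,701.07; payment $847.00; balance $1,854.07
Month 10: opening $1,854.07; interest $28.00 → $1,882.07; payment $847.00; balance $1,035.07
Month 11: opening $1,035.07; interest $16.00 → $1,051.07; payment $847.00; balance $204.07
Month 12: opening $204.07; interest $4.00 → $208.07; payment $208.07; balance $0.00
Total paid: $9,525.07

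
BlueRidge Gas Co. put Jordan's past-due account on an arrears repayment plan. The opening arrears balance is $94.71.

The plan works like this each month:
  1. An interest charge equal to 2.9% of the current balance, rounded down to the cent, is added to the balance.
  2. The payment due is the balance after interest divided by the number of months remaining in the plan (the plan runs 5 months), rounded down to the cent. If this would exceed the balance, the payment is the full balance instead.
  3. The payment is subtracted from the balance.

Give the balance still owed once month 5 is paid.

$0.00

Month 1: $94.71 +$2.74 interest = $97.45; pay $19.49 → $77.96
Month 2: $77.96 +$2.26 interest = $80.22; pay $20.05 → $60.17
Month 3: $60.17 +$1.74 interest = $61.91; pay $20.63 → $41.28
Month 4: $41.28 +$1.19 interest = $42.47; pay $21.23 → $21.24
Month 5: $21.24 +$0.61 interest = $21.85; pay $21.85 → $0.00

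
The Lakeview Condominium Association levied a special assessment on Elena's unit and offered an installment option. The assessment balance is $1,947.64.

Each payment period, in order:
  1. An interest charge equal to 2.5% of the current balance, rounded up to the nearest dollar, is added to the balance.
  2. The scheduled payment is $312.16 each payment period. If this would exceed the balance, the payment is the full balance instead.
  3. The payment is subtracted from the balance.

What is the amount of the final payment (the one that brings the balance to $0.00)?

Payment period 1: opening $1,947.64; interest $49.00 → $1,996.64; payment $312.16; balance $1,684.48
Payment period 2: opening $1,684.48; interest $43.00 → $1,727.48; payment $312.16; balance $1,415.32
Payment period 3: opening $1,415.32; interest $36.00 → $1,451.32; payment $312.16; balance $1,139.16
Payment period 4: opening $1,139.16; interest $29.00 → $1,168.16; payment $312.16; balance $856.00
Payment period 5: opening $856.00; interest $22.00 → $878.00; payment $312.16; balance $565.84
Payment period 6: opening $565.84; interest $15.00 → $580.84; payment $312.16; balance $268.68
Payment period 7: opening $268.68; interest $7.00 → $275.68; payment $275.68; balance $0.00

$275.68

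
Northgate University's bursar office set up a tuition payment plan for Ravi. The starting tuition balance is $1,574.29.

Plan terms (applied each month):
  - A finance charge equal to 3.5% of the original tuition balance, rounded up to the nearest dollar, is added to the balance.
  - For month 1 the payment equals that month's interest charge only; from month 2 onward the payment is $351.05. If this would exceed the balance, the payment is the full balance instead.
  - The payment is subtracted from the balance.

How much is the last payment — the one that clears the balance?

$155.04

Month 1: $1,574.29 +$56.00 interest = $1,630.29; pay $56.00 → $1,574.29
Month 2: $1,574.29 +$56.00 interest = $1,630.29; pay $351.05 → $1,279.24
Month 3: $1,279.24 +$56.00 interest = $1,335.24; pay $351.05 → $984.19
Month 4: $984.19 +$56.00 interest = $1,040.19; pay $351.05 → $689.14
Month 5: $689.14 +$56.00 interest = $745.14; pay $351.05 → $394.09
Month 6: $394.09 +$56.00 interest = $450.09; pay $351.05 → $99.04
Month 7: $99.04 +$56.00 interest = $155.04; pay $155.04 → $0.00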